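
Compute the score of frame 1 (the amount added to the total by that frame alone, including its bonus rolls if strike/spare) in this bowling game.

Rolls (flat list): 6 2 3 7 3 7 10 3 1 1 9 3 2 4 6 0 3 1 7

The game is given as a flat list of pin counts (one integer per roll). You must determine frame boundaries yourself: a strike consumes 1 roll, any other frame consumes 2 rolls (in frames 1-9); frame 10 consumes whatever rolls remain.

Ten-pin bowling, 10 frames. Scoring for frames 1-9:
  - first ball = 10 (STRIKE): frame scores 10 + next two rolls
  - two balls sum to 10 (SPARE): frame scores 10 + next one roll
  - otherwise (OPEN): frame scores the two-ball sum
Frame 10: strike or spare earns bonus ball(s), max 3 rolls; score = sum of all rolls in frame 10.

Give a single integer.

Frame 1: OPEN (6+2=8). Cumulative: 8
Frame 2: SPARE (3+7=10). 10 + next roll (3) = 13. Cumulative: 21
Frame 3: SPARE (3+7=10). 10 + next roll (10) = 20. Cumulative: 41

Answer: 8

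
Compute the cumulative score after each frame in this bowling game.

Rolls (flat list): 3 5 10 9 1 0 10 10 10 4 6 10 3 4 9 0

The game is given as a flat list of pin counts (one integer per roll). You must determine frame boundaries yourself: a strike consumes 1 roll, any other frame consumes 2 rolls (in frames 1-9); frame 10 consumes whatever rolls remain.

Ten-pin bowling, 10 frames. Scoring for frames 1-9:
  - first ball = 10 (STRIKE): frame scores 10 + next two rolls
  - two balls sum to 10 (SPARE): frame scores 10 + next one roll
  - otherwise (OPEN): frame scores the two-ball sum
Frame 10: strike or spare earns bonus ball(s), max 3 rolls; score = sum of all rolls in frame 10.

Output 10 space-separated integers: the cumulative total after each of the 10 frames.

Frame 1: OPEN (3+5=8). Cumulative: 8
Frame 2: STRIKE. 10 + next two rolls (9+1) = 20. Cumulative: 28
Frame 3: SPARE (9+1=10). 10 + next roll (0) = 10. Cumulative: 38
Frame 4: SPARE (0+10=10). 10 + next roll (10) = 20. Cumulative: 58
Frame 5: STRIKE. 10 + next two rolls (10+4) = 24. Cumulative: 82
Frame 6: STRIKE. 10 + next two rolls (4+6) = 20. Cumulative: 102
Frame 7: SPARE (4+6=10). 10 + next roll (10) = 20. Cumulative: 122
Frame 8: STRIKE. 10 + next two rolls (3+4) = 17. Cumulative: 139
Frame 9: OPEN (3+4=7). Cumulative: 146
Frame 10: OPEN. Sum of all frame-10 rolls (9+0) = 9. Cumulative: 155

Answer: 8 28 38 58 82 102 122 139 146 155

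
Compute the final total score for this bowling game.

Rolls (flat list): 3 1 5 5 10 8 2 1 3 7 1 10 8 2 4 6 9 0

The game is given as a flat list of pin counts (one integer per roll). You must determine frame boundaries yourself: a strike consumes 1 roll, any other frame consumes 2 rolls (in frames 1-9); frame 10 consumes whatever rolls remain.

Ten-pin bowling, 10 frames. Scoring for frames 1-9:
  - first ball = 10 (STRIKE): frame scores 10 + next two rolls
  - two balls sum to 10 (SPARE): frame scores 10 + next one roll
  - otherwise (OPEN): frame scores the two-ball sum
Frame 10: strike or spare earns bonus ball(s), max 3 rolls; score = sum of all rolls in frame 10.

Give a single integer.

Answer: 129

Derivation:
Frame 1: OPEN (3+1=4). Cumulative: 4
Frame 2: SPARE (5+5=10). 10 + next roll (10) = 20. Cumulative: 24
Frame 3: STRIKE. 10 + next two rolls (8+2) = 20. Cumulative: 44
Frame 4: SPARE (8+2=10). 10 + next roll (1) = 11. Cumulative: 55
Frame 5: OPEN (1+3=4). Cumulative: 59
Frame 6: OPEN (7+1=8). Cumulative: 67
Frame 7: STRIKE. 10 + next two rolls (8+2) = 20. Cumulative: 87
Frame 8: SPARE (8+2=10). 10 + next roll (4) = 14. Cumulative: 101
Frame 9: SPARE (4+6=10). 10 + next roll (9) = 19. Cumulative: 120
Frame 10: OPEN. Sum of all frame-10 rolls (9+0) = 9. Cumulative: 129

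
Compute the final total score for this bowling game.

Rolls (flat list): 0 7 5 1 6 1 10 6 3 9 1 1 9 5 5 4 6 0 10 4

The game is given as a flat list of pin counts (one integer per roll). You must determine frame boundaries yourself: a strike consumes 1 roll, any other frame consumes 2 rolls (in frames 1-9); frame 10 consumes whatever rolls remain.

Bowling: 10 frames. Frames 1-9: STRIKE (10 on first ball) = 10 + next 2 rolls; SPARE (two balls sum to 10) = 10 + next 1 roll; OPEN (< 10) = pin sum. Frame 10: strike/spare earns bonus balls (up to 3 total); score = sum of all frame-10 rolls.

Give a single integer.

Frame 1: OPEN (0+7=7). Cumulative: 7
Frame 2: OPEN (5+1=6). Cumulative: 13
Frame 3: OPEN (6+1=7). Cumulative: 20
Frame 4: STRIKE. 10 + next two rolls (6+3) = 19. Cumulative: 39
Frame 5: OPEN (6+3=9). Cumulative: 48
Frame 6: SPARE (9+1=10). 10 + next roll (1) = 11. Cumulative: 59
Frame 7: SPARE (1+9=10). 10 + next roll (5) = 15. Cumulative: 74
Frame 8: SPARE (5+5=10). 10 + next roll (4) = 14. Cumulative: 88
Frame 9: SPARE (4+6=10). 10 + next roll (0) = 10. Cumulative: 98
Frame 10: SPARE. Sum of all frame-10 rolls (0+10+4) = 14. Cumulative: 112

Answer: 112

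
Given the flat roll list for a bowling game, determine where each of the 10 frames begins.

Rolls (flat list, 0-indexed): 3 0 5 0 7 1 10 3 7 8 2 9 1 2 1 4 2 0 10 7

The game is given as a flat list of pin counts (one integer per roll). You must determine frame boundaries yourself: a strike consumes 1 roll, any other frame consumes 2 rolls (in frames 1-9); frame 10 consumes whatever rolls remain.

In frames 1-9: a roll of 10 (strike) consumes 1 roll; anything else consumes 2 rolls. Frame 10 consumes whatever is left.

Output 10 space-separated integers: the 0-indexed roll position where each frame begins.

Answer: 0 2 4 6 7 9 11 13 15 17

Derivation:
Frame 1 starts at roll index 0: rolls=3,0 (sum=3), consumes 2 rolls
Frame 2 starts at roll index 2: rolls=5,0 (sum=5), consumes 2 rolls
Frame 3 starts at roll index 4: rolls=7,1 (sum=8), consumes 2 rolls
Frame 4 starts at roll index 6: roll=10 (strike), consumes 1 roll
Frame 5 starts at roll index 7: rolls=3,7 (sum=10), consumes 2 rolls
Frame 6 starts at roll index 9: rolls=8,2 (sum=10), consumes 2 rolls
Frame 7 starts at roll index 11: rolls=9,1 (sum=10), consumes 2 rolls
Frame 8 starts at roll index 13: rolls=2,1 (sum=3), consumes 2 rolls
Frame 9 starts at roll index 15: rolls=4,2 (sum=6), consumes 2 rolls
Frame 10 starts at roll index 17: 3 remaining rolls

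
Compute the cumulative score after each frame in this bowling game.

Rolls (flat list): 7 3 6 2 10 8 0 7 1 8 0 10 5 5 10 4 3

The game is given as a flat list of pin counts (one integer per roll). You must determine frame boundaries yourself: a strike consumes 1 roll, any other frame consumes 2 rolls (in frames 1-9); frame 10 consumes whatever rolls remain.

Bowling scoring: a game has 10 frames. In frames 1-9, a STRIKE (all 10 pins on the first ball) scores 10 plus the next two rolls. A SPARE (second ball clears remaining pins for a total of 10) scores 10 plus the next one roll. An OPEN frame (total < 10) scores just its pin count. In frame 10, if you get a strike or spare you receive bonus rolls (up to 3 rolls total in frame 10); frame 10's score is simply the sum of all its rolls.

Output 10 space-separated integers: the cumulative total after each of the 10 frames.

Answer: 16 24 42 50 58 66 86 106 123 130

Derivation:
Frame 1: SPARE (7+3=10). 10 + next roll (6) = 16. Cumulative: 16
Frame 2: OPEN (6+2=8). Cumulative: 24
Frame 3: STRIKE. 10 + next two rolls (8+0) = 18. Cumulative: 42
Frame 4: OPEN (8+0=8). Cumulative: 50
Frame 5: OPEN (7+1=8). Cumulative: 58
Frame 6: OPEN (8+0=8). Cumulative: 66
Frame 7: STRIKE. 10 + next two rolls (5+5) = 20. Cumulative: 86
Frame 8: SPARE (5+5=10). 10 + next roll (10) = 20. Cumulative: 106
Frame 9: STRIKE. 10 + next two rolls (4+3) = 17. Cumulative: 123
Frame 10: OPEN. Sum of all frame-10 rolls (4+3) = 7. Cumulative: 130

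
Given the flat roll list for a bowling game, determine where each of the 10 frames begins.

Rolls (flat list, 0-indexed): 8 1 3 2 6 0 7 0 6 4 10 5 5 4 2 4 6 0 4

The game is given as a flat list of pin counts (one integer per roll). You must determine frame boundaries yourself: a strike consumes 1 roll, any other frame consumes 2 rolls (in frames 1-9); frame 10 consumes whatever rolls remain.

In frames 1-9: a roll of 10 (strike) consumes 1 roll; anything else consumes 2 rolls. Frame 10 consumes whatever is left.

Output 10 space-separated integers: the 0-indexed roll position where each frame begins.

Frame 1 starts at roll index 0: rolls=8,1 (sum=9), consumes 2 rolls
Frame 2 starts at roll index 2: rolls=3,2 (sum=5), consumes 2 rolls
Frame 3 starts at roll index 4: rolls=6,0 (sum=6), consumes 2 rolls
Frame 4 starts at roll index 6: rolls=7,0 (sum=7), consumes 2 rolls
Frame 5 starts at roll index 8: rolls=6,4 (sum=10), consumes 2 rolls
Frame 6 starts at roll index 10: roll=10 (strike), consumes 1 roll
Frame 7 starts at roll index 11: rolls=5,5 (sum=10), consumes 2 rolls
Frame 8 starts at roll index 13: rolls=4,2 (sum=6), consumes 2 rolls
Frame 9 starts at roll index 15: rolls=4,6 (sum=10), consumes 2 rolls
Frame 10 starts at roll index 17: 2 remaining rolls

Answer: 0 2 4 6 8 10 11 13 15 17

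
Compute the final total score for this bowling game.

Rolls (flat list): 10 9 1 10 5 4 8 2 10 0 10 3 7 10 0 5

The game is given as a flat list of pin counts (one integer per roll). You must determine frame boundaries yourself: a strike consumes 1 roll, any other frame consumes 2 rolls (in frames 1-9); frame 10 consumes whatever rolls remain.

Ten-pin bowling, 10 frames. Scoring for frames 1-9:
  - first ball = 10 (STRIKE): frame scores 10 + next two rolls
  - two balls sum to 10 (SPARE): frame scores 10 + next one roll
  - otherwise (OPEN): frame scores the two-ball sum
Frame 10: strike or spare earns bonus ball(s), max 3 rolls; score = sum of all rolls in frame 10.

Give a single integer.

Answer: 161

Derivation:
Frame 1: STRIKE. 10 + next two rolls (9+1) = 20. Cumulative: 20
Frame 2: SPARE (9+1=10). 10 + next roll (10) = 20. Cumulative: 40
Frame 3: STRIKE. 10 + next two rolls (5+4) = 19. Cumulative: 59
Frame 4: OPEN (5+4=9). Cumulative: 68
Frame 5: SPARE (8+2=10). 10 + next roll (10) = 20. Cumulative: 88
Frame 6: STRIKE. 10 + next two rolls (0+10) = 20. Cumulative: 108
Frame 7: SPARE (0+10=10). 10 + next roll (3) = 13. Cumulative: 121
Frame 8: SPARE (3+7=10). 10 + next roll (10) = 20. Cumulative: 141
Frame 9: STRIKE. 10 + next two rolls (0+5) = 15. Cumulative: 156
Frame 10: OPEN. Sum of all frame-10 rolls (0+5) = 5. Cumulative: 161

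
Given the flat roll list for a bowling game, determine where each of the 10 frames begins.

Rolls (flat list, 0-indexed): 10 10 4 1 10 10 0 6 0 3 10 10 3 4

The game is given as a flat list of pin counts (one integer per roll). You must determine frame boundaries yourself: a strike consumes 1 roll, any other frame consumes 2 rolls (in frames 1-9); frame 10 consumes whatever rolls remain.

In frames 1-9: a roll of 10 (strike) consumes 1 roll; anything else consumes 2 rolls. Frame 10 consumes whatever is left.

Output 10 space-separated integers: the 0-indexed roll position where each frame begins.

Frame 1 starts at roll index 0: roll=10 (strike), consumes 1 roll
Frame 2 starts at roll index 1: roll=10 (strike), consumes 1 roll
Frame 3 starts at roll index 2: rolls=4,1 (sum=5), consumes 2 rolls
Frame 4 starts at roll index 4: roll=10 (strike), consumes 1 roll
Frame 5 starts at roll index 5: roll=10 (strike), consumes 1 roll
Frame 6 starts at roll index 6: rolls=0,6 (sum=6), consumes 2 rolls
Frame 7 starts at roll index 8: rolls=0,3 (sum=3), consumes 2 rolls
Frame 8 starts at roll index 10: roll=10 (strike), consumes 1 roll
Frame 9 starts at roll index 11: roll=10 (strike), consumes 1 roll
Frame 10 starts at roll index 12: 2 remaining rolls

Answer: 0 1 2 4 5 6 8 10 11 12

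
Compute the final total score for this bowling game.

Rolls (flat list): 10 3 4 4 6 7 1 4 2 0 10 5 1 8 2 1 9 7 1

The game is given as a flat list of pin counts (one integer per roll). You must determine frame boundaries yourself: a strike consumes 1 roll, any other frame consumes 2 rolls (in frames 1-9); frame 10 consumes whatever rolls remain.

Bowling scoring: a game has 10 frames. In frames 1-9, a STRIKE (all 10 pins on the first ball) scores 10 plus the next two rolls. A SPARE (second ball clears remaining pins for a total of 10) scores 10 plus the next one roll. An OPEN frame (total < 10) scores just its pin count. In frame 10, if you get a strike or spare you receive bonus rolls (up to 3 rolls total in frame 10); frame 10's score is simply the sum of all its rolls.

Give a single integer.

Answer: 112

Derivation:
Frame 1: STRIKE. 10 + next two rolls (3+4) = 17. Cumulative: 17
Frame 2: OPEN (3+4=7). Cumulative: 24
Frame 3: SPARE (4+6=10). 10 + next roll (7) = 17. Cumulative: 41
Frame 4: OPEN (7+1=8). Cumulative: 49
Frame 5: OPEN (4+2=6). Cumulative: 55
Frame 6: SPARE (0+10=10). 10 + next roll (5) = 15. Cumulative: 70
Frame 7: OPEN (5+1=6). Cumulative: 76
Frame 8: SPARE (8+2=10). 10 + next roll (1) = 11. Cumulative: 87
Frame 9: SPARE (1+9=10). 10 + next roll (7) = 17. Cumulative: 104
Frame 10: OPEN. Sum of all frame-10 rolls (7+1) = 8. Cumulative: 112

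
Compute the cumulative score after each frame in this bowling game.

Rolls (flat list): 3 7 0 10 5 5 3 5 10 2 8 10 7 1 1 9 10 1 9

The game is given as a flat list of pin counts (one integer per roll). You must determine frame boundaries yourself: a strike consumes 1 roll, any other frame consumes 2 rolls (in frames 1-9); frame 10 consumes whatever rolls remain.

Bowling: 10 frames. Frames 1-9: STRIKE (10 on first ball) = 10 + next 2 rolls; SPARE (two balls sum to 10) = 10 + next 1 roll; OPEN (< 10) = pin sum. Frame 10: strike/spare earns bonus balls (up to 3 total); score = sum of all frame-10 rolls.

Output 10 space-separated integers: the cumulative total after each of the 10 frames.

Frame 1: SPARE (3+7=10). 10 + next roll (0) = 10. Cumulative: 10
Frame 2: SPARE (0+10=10). 10 + next roll (5) = 15. Cumulative: 25
Frame 3: SPARE (5+5=10). 10 + next roll (3) = 13. Cumulative: 38
Frame 4: OPEN (3+5=8). Cumulative: 46
Frame 5: STRIKE. 10 + next two rolls (2+8) = 20. Cumulative: 66
Frame 6: SPARE (2+8=10). 10 + next roll (10) = 20. Cumulative: 86
Frame 7: STRIKE. 10 + next two rolls (7+1) = 18. Cumulative: 104
Frame 8: OPEN (7+1=8). Cumulative: 112
Frame 9: SPARE (1+9=10). 10 + next roll (10) = 20. Cumulative: 132
Frame 10: STRIKE. Sum of all frame-10 rolls (10+1+9) = 20. Cumulative: 152

Answer: 10 25 38 46 66 86 104 112 132 152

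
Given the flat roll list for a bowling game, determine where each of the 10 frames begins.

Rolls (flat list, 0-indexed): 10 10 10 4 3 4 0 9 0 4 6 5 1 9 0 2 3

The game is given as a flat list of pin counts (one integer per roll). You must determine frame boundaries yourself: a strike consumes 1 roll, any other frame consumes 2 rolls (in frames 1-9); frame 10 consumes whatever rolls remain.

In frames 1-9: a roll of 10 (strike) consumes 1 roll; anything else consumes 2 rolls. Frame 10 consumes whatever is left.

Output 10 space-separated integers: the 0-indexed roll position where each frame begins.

Frame 1 starts at roll index 0: roll=10 (strike), consumes 1 roll
Frame 2 starts at roll index 1: roll=10 (strike), consumes 1 roll
Frame 3 starts at roll index 2: roll=10 (strike), consumes 1 roll
Frame 4 starts at roll index 3: rolls=4,3 (sum=7), consumes 2 rolls
Frame 5 starts at roll index 5: rolls=4,0 (sum=4), consumes 2 rolls
Frame 6 starts at roll index 7: rolls=9,0 (sum=9), consumes 2 rolls
Frame 7 starts at roll index 9: rolls=4,6 (sum=10), consumes 2 rolls
Frame 8 starts at roll index 11: rolls=5,1 (sum=6), consumes 2 rolls
Frame 9 starts at roll index 13: rolls=9,0 (sum=9), consumes 2 rolls
Frame 10 starts at roll index 15: 2 remaining rolls

Answer: 0 1 2 3 5 7 9 11 13 15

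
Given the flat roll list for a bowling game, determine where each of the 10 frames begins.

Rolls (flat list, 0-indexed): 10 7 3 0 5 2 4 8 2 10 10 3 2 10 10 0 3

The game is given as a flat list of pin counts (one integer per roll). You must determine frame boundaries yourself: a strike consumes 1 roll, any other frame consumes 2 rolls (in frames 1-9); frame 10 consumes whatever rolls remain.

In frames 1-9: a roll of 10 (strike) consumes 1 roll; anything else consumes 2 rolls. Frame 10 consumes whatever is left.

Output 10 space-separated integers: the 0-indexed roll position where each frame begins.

Frame 1 starts at roll index 0: roll=10 (strike), consumes 1 roll
Frame 2 starts at roll index 1: rolls=7,3 (sum=10), consumes 2 rolls
Frame 3 starts at roll index 3: rolls=0,5 (sum=5), consumes 2 rolls
Frame 4 starts at roll index 5: rolls=2,4 (sum=6), consumes 2 rolls
Frame 5 starts at roll index 7: rolls=8,2 (sum=10), consumes 2 rolls
Frame 6 starts at roll index 9: roll=10 (strike), consumes 1 roll
Frame 7 starts at roll index 10: roll=10 (strike), consumes 1 roll
Frame 8 starts at roll index 11: rolls=3,2 (sum=5), consumes 2 rolls
Frame 9 starts at roll index 13: roll=10 (strike), consumes 1 roll
Frame 10 starts at roll index 14: 3 remaining rolls

Answer: 0 1 3 5 7 9 10 11 13 14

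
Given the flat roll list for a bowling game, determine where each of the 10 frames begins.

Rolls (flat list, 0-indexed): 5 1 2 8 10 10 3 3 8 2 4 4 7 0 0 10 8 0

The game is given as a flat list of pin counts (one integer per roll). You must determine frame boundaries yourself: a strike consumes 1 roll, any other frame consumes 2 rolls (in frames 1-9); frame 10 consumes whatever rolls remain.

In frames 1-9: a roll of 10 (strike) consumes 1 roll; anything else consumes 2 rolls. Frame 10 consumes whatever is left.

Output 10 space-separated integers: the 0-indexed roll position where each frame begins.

Frame 1 starts at roll index 0: rolls=5,1 (sum=6), consumes 2 rolls
Frame 2 starts at roll index 2: rolls=2,8 (sum=10), consumes 2 rolls
Frame 3 starts at roll index 4: roll=10 (strike), consumes 1 roll
Frame 4 starts at roll index 5: roll=10 (strike), consumes 1 roll
Frame 5 starts at roll index 6: rolls=3,3 (sum=6), consumes 2 rolls
Frame 6 starts at roll index 8: rolls=8,2 (sum=10), consumes 2 rolls
Frame 7 starts at roll index 10: rolls=4,4 (sum=8), consumes 2 rolls
Frame 8 starts at roll index 12: rolls=7,0 (sum=7), consumes 2 rolls
Frame 9 starts at roll index 14: rolls=0,10 (sum=10), consumes 2 rolls
Frame 10 starts at roll index 16: 2 remaining rolls

Answer: 0 2 4 5 6 8 10 12 14 16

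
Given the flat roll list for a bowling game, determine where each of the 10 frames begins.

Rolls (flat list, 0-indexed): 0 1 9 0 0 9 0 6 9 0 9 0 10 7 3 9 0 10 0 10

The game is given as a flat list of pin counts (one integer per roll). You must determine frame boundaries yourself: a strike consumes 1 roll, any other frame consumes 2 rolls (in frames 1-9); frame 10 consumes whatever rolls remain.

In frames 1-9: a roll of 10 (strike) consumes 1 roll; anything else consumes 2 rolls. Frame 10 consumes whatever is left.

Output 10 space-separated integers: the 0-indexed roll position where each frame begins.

Answer: 0 2 4 6 8 10 12 13 15 17

Derivation:
Frame 1 starts at roll index 0: rolls=0,1 (sum=1), consumes 2 rolls
Frame 2 starts at roll index 2: rolls=9,0 (sum=9), consumes 2 rolls
Frame 3 starts at roll index 4: rolls=0,9 (sum=9), consumes 2 rolls
Frame 4 starts at roll index 6: rolls=0,6 (sum=6), consumes 2 rolls
Frame 5 starts at roll index 8: rolls=9,0 (sum=9), consumes 2 rolls
Frame 6 starts at roll index 10: rolls=9,0 (sum=9), consumes 2 rolls
Frame 7 starts at roll index 12: roll=10 (strike), consumes 1 roll
Frame 8 starts at roll index 13: rolls=7,3 (sum=10), consumes 2 rolls
Frame 9 starts at roll index 15: rolls=9,0 (sum=9), consumes 2 rolls
Frame 10 starts at roll index 17: 3 remaining rolls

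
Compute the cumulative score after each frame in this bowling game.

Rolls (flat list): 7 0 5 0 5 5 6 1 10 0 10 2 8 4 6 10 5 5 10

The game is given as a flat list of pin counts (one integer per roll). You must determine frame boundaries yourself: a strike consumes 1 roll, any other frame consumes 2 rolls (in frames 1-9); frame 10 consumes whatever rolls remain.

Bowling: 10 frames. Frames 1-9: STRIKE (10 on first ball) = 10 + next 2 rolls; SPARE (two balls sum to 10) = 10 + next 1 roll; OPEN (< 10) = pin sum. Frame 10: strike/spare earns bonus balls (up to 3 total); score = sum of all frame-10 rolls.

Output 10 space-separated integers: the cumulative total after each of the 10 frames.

Frame 1: OPEN (7+0=7). Cumulative: 7
Frame 2: OPEN (5+0=5). Cumulative: 12
Frame 3: SPARE (5+5=10). 10 + next roll (6) = 16. Cumulative: 28
Frame 4: OPEN (6+1=7). Cumulative: 35
Frame 5: STRIKE. 10 + next two rolls (0+10) = 20. Cumulative: 55
Frame 6: SPARE (0+10=10). 10 + next roll (2) = 12. Cumulative: 67
Frame 7: SPARE (2+8=10). 10 + next roll (4) = 14. Cumulative: 81
Frame 8: SPARE (4+6=10). 10 + next roll (10) = 20. Cumulative: 101
Frame 9: STRIKE. 10 + next two rolls (5+5) = 20. Cumulative: 121
Frame 10: SPARE. Sum of all frame-10 rolls (5+5+10) = 20. Cumulative: 141

Answer: 7 12 28 35 55 67 81 101 121 141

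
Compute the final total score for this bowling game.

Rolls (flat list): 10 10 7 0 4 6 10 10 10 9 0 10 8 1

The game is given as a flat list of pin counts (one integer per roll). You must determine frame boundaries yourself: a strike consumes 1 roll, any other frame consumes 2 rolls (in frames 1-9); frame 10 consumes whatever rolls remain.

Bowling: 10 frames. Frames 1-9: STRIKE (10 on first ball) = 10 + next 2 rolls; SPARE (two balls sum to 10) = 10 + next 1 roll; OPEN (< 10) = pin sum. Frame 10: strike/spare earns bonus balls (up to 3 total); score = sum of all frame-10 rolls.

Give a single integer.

Frame 1: STRIKE. 10 + next two rolls (10+7) = 27. Cumulative: 27
Frame 2: STRIKE. 10 + next two rolls (7+0) = 17. Cumulative: 44
Frame 3: OPEN (7+0=7). Cumulative: 51
Frame 4: SPARE (4+6=10). 10 + next roll (10) = 20. Cumulative: 71
Frame 5: STRIKE. 10 + next two rolls (10+10) = 30. Cumulative: 101
Frame 6: STRIKE. 10 + next two rolls (10+9) = 29. Cumulative: 130
Frame 7: STRIKE. 10 + next two rolls (9+0) = 19. Cumulative: 149
Frame 8: OPEN (9+0=9). Cumulative: 158
Frame 9: STRIKE. 10 + next two rolls (8+1) = 19. Cumulative: 177
Frame 10: OPEN. Sum of all frame-10 rolls (8+1) = 9. Cumulative: 186

Answer: 186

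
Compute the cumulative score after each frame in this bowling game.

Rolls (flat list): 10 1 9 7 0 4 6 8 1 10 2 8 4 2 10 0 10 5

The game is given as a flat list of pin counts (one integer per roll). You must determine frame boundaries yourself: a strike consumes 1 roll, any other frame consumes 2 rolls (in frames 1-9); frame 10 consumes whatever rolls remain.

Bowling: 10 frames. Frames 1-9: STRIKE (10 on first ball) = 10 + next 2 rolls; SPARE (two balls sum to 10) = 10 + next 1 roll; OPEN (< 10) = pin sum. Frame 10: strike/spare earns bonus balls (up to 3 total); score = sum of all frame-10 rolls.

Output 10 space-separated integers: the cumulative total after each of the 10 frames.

Answer: 20 37 44 62 71 91 105 111 131 146

Derivation:
Frame 1: STRIKE. 10 + next two rolls (1+9) = 20. Cumulative: 20
Frame 2: SPARE (1+9=10). 10 + next roll (7) = 17. Cumulative: 37
Frame 3: OPEN (7+0=7). Cumulative: 44
Frame 4: SPARE (4+6=10). 10 + next roll (8) = 18. Cumulative: 62
Frame 5: OPEN (8+1=9). Cumulative: 71
Frame 6: STRIKE. 10 + next two rolls (2+8) = 20. Cumulative: 91
Frame 7: SPARE (2+8=10). 10 + next roll (4) = 14. Cumulative: 105
Frame 8: OPEN (4+2=6). Cumulative: 111
Frame 9: STRIKE. 10 + next two rolls (0+10) = 20. Cumulative: 131
Frame 10: SPARE. Sum of all frame-10 rolls (0+10+5) = 15. Cumulative: 146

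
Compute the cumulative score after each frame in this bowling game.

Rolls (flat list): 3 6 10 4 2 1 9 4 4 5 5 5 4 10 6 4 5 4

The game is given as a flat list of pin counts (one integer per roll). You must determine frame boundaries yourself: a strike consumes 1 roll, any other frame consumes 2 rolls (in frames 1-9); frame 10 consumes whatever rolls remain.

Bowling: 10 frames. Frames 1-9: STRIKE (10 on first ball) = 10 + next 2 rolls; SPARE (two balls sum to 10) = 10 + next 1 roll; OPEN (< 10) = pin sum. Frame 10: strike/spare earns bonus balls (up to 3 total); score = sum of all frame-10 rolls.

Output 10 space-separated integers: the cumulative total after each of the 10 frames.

Answer: 9 25 31 45 53 68 77 97 112 121

Derivation:
Frame 1: OPEN (3+6=9). Cumulative: 9
Frame 2: STRIKE. 10 + next two rolls (4+2) = 16. Cumulative: 25
Frame 3: OPEN (4+2=6). Cumulative: 31
Frame 4: SPARE (1+9=10). 10 + next roll (4) = 14. Cumulative: 45
Frame 5: OPEN (4+4=8). Cumulative: 53
Frame 6: SPARE (5+5=10). 10 + next roll (5) = 15. Cumulative: 68
Frame 7: OPEN (5+4=9). Cumulative: 77
Frame 8: STRIKE. 10 + next two rolls (6+4) = 20. Cumulative: 97
Frame 9: SPARE (6+4=10). 10 + next roll (5) = 15. Cumulative: 112
Frame 10: OPEN. Sum of all frame-10 rolls (5+4) = 9. Cumulative: 121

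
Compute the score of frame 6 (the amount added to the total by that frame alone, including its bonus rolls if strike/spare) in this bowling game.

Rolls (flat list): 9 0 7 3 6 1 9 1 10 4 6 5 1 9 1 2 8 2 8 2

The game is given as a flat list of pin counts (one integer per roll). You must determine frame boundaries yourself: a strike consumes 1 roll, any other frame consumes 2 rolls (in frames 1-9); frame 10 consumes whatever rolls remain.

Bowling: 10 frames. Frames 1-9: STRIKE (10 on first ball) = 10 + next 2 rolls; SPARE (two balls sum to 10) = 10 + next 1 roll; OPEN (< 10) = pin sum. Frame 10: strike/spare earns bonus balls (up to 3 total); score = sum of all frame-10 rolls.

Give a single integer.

Frame 1: OPEN (9+0=9). Cumulative: 9
Frame 2: SPARE (7+3=10). 10 + next roll (6) = 16. Cumulative: 25
Frame 3: OPEN (6+1=7). Cumulative: 32
Frame 4: SPARE (9+1=10). 10 + next roll (10) = 20. Cumulative: 52
Frame 5: STRIKE. 10 + next two rolls (4+6) = 20. Cumulative: 72
Frame 6: SPARE (4+6=10). 10 + next roll (5) = 15. Cumulative: 87
Frame 7: OPEN (5+1=6). Cumulative: 93
Frame 8: SPARE (9+1=10). 10 + next roll (2) = 12. Cumulative: 105

Answer: 15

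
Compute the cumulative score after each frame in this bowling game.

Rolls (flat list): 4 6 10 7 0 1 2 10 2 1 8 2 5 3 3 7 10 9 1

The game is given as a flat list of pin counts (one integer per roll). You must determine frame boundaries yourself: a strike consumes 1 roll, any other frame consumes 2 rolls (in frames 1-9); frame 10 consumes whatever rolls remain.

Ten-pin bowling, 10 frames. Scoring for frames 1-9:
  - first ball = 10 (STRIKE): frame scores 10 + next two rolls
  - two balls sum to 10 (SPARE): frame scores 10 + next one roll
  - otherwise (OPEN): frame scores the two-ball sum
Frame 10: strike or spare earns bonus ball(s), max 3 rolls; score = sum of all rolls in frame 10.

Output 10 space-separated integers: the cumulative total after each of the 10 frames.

Frame 1: SPARE (4+6=10). 10 + next roll (10) = 20. Cumulative: 20
Frame 2: STRIKE. 10 + next two rolls (7+0) = 17. Cumulative: 37
Frame 3: OPEN (7+0=7). Cumulative: 44
Frame 4: OPEN (1+2=3). Cumulative: 47
Frame 5: STRIKE. 10 + next two rolls (2+1) = 13. Cumulative: 60
Frame 6: OPEN (2+1=3). Cumulative: 63
Frame 7: SPARE (8+2=10). 10 + next roll (5) = 15. Cumulative: 78
Frame 8: OPEN (5+3=8). Cumulative: 86
Frame 9: SPARE (3+7=10). 10 + next roll (10) = 20. Cumulative: 106
Frame 10: STRIKE. Sum of all frame-10 rolls (10+9+1) = 20. Cumulative: 126

Answer: 20 37 44 47 60 63 78 86 106 126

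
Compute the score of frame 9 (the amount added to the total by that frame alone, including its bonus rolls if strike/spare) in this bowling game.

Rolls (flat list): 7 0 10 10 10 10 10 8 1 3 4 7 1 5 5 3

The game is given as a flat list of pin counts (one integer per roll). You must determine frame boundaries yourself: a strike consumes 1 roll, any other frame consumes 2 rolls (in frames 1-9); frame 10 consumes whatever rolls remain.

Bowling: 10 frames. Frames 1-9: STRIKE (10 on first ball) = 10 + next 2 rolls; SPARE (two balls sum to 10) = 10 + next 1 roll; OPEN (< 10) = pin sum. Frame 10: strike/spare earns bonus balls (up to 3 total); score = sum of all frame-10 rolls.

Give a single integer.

Answer: 8

Derivation:
Frame 1: OPEN (7+0=7). Cumulative: 7
Frame 2: STRIKE. 10 + next two rolls (10+10) = 30. Cumulative: 37
Frame 3: STRIKE. 10 + next two rolls (10+10) = 30. Cumulative: 67
Frame 4: STRIKE. 10 + next two rolls (10+10) = 30. Cumulative: 97
Frame 5: STRIKE. 10 + next two rolls (10+8) = 28. Cumulative: 125
Frame 6: STRIKE. 10 + next two rolls (8+1) = 19. Cumulative: 144
Frame 7: OPEN (8+1=9). Cumulative: 153
Frame 8: OPEN (3+4=7). Cumulative: 160
Frame 9: OPEN (7+1=8). Cumulative: 168
Frame 10: SPARE. Sum of all frame-10 rolls (5+5+3) = 13. Cumulative: 181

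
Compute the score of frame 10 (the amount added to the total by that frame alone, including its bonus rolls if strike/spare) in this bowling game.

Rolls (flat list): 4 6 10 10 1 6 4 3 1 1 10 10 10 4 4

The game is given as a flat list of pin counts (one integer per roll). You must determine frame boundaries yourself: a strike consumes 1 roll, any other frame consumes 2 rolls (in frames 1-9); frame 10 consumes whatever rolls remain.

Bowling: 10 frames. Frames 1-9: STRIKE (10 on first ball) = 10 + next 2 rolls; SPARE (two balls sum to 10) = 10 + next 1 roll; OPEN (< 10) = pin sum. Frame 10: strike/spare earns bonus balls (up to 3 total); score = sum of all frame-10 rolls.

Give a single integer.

Answer: 8

Derivation:
Frame 1: SPARE (4+6=10). 10 + next roll (10) = 20. Cumulative: 20
Frame 2: STRIKE. 10 + next two rolls (10+1) = 21. Cumulative: 41
Frame 3: STRIKE. 10 + next two rolls (1+6) = 17. Cumulative: 58
Frame 4: OPEN (1+6=7). Cumulative: 65
Frame 5: OPEN (4+3=7). Cumulative: 72
Frame 6: OPEN (1+1=2). Cumulative: 74
Frame 7: STRIKE. 10 + next two rolls (10+10) = 30. Cumulative: 104
Frame 8: STRIKE. 10 + next two rolls (10+4) = 24. Cumulative: 128
Frame 9: STRIKE. 10 + next two rolls (4+4) = 18. Cumulative: 146
Frame 10: OPEN. Sum of all frame-10 rolls (4+4) = 8. Cumulative: 154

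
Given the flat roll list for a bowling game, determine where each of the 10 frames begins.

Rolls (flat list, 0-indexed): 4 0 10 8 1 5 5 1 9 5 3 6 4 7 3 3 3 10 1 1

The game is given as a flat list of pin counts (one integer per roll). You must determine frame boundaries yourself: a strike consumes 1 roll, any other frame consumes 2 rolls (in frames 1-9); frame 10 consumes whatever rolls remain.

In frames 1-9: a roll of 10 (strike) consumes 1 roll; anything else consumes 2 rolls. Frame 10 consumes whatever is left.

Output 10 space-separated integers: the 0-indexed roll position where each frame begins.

Answer: 0 2 3 5 7 9 11 13 15 17

Derivation:
Frame 1 starts at roll index 0: rolls=4,0 (sum=4), consumes 2 rolls
Frame 2 starts at roll index 2: roll=10 (strike), consumes 1 roll
Frame 3 starts at roll index 3: rolls=8,1 (sum=9), consumes 2 rolls
Frame 4 starts at roll index 5: rolls=5,5 (sum=10), consumes 2 rolls
Frame 5 starts at roll index 7: rolls=1,9 (sum=10), consumes 2 rolls
Frame 6 starts at roll index 9: rolls=5,3 (sum=8), consumes 2 rolls
Frame 7 starts at roll index 11: rolls=6,4 (sum=10), consumes 2 rolls
Frame 8 starts at roll index 13: rolls=7,3 (sum=10), consumes 2 rolls
Frame 9 starts at roll index 15: rolls=3,3 (sum=6), consumes 2 rolls
Frame 10 starts at roll index 17: 3 remaining rolls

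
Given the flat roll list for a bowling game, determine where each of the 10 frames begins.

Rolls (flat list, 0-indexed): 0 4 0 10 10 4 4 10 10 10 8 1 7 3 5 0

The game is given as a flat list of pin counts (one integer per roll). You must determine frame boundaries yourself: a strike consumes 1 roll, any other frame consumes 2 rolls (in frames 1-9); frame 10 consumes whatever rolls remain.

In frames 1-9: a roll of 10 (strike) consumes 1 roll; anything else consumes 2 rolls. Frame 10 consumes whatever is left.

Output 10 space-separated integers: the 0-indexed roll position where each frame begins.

Answer: 0 2 4 5 7 8 9 10 12 14

Derivation:
Frame 1 starts at roll index 0: rolls=0,4 (sum=4), consumes 2 rolls
Frame 2 starts at roll index 2: rolls=0,10 (sum=10), consumes 2 rolls
Frame 3 starts at roll index 4: roll=10 (strike), consumes 1 roll
Frame 4 starts at roll index 5: rolls=4,4 (sum=8), consumes 2 rolls
Frame 5 starts at roll index 7: roll=10 (strike), consumes 1 roll
Frame 6 starts at roll index 8: roll=10 (strike), consumes 1 roll
Frame 7 starts at roll index 9: roll=10 (strike), consumes 1 roll
Frame 8 starts at roll index 10: rolls=8,1 (sum=9), consumes 2 rolls
Frame 9 starts at roll index 12: rolls=7,3 (sum=10), consumes 2 rolls
Frame 10 starts at roll index 14: 2 remaining rolls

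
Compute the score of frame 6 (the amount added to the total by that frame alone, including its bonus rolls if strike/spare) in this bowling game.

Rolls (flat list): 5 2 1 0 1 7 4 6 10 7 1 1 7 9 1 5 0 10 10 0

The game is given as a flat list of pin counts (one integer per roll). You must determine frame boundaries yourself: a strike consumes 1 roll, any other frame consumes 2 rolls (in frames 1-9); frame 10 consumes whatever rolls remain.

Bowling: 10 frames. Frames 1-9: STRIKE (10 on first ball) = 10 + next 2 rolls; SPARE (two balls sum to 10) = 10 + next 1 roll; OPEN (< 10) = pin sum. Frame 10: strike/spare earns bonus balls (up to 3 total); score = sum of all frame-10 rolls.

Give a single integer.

Answer: 8

Derivation:
Frame 1: OPEN (5+2=7). Cumulative: 7
Frame 2: OPEN (1+0=1). Cumulative: 8
Frame 3: OPEN (1+7=8). Cumulative: 16
Frame 4: SPARE (4+6=10). 10 + next roll (10) = 20. Cumulative: 36
Frame 5: STRIKE. 10 + next two rolls (7+1) = 18. Cumulative: 54
Frame 6: OPEN (7+1=8). Cumulative: 62
Frame 7: OPEN (1+7=8). Cumulative: 70
Frame 8: SPARE (9+1=10). 10 + next roll (5) = 15. Cumulative: 85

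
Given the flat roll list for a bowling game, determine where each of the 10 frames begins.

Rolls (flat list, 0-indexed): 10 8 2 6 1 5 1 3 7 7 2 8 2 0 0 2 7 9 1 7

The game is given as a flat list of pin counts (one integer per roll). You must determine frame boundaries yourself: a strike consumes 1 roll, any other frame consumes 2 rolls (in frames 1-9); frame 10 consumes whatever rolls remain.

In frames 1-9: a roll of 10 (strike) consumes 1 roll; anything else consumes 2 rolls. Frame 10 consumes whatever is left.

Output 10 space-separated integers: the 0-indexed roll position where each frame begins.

Answer: 0 1 3 5 7 9 11 13 15 17

Derivation:
Frame 1 starts at roll index 0: roll=10 (strike), consumes 1 roll
Frame 2 starts at roll index 1: rolls=8,2 (sum=10), consumes 2 rolls
Frame 3 starts at roll index 3: rolls=6,1 (sum=7), consumes 2 rolls
Frame 4 starts at roll index 5: rolls=5,1 (sum=6), consumes 2 rolls
Frame 5 starts at roll index 7: rolls=3,7 (sum=10), consumes 2 rolls
Frame 6 starts at roll index 9: rolls=7,2 (sum=9), consumes 2 rolls
Frame 7 starts at roll index 11: rolls=8,2 (sum=10), consumes 2 rolls
Frame 8 starts at roll index 13: rolls=0,0 (sum=0), consumes 2 rolls
Frame 9 starts at roll index 15: rolls=2,7 (sum=9), consumes 2 rolls
Frame 10 starts at roll index 17: 3 remaining rolls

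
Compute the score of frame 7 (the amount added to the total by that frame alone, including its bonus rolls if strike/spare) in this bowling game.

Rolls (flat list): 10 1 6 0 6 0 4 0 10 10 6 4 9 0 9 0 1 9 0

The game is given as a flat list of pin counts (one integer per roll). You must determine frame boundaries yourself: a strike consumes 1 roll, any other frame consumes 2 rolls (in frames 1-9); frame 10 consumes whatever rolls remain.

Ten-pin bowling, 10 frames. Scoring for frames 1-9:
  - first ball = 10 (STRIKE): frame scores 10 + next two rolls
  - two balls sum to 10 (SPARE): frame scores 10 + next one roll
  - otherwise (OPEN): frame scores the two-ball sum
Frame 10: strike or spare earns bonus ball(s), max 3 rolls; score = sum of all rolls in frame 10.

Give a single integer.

Frame 1: STRIKE. 10 + next two rolls (1+6) = 17. Cumulative: 17
Frame 2: OPEN (1+6=7). Cumulative: 24
Frame 3: OPEN (0+6=6). Cumulative: 30
Frame 4: OPEN (0+4=4). Cumulative: 34
Frame 5: SPARE (0+10=10). 10 + next roll (10) = 20. Cumulative: 54
Frame 6: STRIKE. 10 + next two rolls (6+4) = 20. Cumulative: 74
Frame 7: SPARE (6+4=10). 10 + next roll (9) = 19. Cumulative: 93
Frame 8: OPEN (9+0=9). Cumulative: 102
Frame 9: OPEN (9+0=9). Cumulative: 111

Answer: 19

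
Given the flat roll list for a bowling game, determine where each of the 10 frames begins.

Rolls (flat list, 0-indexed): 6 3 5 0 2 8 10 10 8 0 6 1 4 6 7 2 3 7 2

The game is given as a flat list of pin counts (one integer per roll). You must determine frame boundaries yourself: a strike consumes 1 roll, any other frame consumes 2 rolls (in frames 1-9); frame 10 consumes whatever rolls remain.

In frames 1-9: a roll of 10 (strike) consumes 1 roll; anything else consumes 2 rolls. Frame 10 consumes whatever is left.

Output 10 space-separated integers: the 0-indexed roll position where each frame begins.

Answer: 0 2 4 6 7 8 10 12 14 16

Derivation:
Frame 1 starts at roll index 0: rolls=6,3 (sum=9), consumes 2 rolls
Frame 2 starts at roll index 2: rolls=5,0 (sum=5), consumes 2 rolls
Frame 3 starts at roll index 4: rolls=2,8 (sum=10), consumes 2 rolls
Frame 4 starts at roll index 6: roll=10 (strike), consumes 1 roll
Frame 5 starts at roll index 7: roll=10 (strike), consumes 1 roll
Frame 6 starts at roll index 8: rolls=8,0 (sum=8), consumes 2 rolls
Frame 7 starts at roll index 10: rolls=6,1 (sum=7), consumes 2 rolls
Frame 8 starts at roll index 12: rolls=4,6 (sum=10), consumes 2 rolls
Frame 9 starts at roll index 14: rolls=7,2 (sum=9), consumes 2 rolls
Frame 10 starts at roll index 16: 3 remaining rolls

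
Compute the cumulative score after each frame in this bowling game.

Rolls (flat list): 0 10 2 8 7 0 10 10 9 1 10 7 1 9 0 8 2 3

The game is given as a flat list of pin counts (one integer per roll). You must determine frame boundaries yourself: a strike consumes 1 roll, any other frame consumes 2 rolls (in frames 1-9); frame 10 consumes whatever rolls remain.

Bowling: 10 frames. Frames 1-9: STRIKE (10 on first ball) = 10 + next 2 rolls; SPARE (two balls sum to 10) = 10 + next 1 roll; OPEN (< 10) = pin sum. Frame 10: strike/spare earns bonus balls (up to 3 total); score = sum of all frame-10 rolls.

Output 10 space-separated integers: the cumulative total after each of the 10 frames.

Frame 1: SPARE (0+10=10). 10 + next roll (2) = 12. Cumulative: 12
Frame 2: SPARE (2+8=10). 10 + next roll (7) = 17. Cumulative: 29
Frame 3: OPEN (7+0=7). Cumulative: 36
Frame 4: STRIKE. 10 + next two rolls (10+9) = 29. Cumulative: 65
Frame 5: STRIKE. 10 + next two rolls (9+1) = 20. Cumulative: 85
Frame 6: SPARE (9+1=10). 10 + next roll (10) = 20. Cumulative: 105
Frame 7: STRIKE. 10 + next two rolls (7+1) = 18. Cumulative: 123
Frame 8: OPEN (7+1=8). Cumulative: 131
Frame 9: OPEN (9+0=9). Cumulative: 140
Frame 10: SPARE. Sum of all frame-10 rolls (8+2+3) = 13. Cumulative: 153

Answer: 12 29 36 65 85 105 123 131 140 153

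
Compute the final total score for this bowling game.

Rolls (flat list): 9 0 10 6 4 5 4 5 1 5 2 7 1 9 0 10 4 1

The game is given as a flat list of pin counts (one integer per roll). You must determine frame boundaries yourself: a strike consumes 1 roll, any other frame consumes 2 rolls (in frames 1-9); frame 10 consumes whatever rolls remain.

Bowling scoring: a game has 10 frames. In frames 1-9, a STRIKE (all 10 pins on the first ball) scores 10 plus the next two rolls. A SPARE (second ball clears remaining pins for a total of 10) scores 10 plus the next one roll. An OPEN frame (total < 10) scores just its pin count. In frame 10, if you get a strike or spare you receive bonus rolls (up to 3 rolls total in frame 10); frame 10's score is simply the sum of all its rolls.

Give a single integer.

Frame 1: OPEN (9+0=9). Cumulative: 9
Frame 2: STRIKE. 10 + next two rolls (6+4) = 20. Cumulative: 29
Frame 3: SPARE (6+4=10). 10 + next roll (5) = 15. Cumulative: 44
Frame 4: OPEN (5+4=9). Cumulative: 53
Frame 5: OPEN (5+1=6). Cumulative: 59
Frame 6: OPEN (5+2=7). Cumulative: 66
Frame 7: OPEN (7+1=8). Cumulative: 74
Frame 8: OPEN (9+0=9). Cumulative: 83
Frame 9: STRIKE. 10 + next two rolls (4+1) = 15. Cumulative: 98
Frame 10: OPEN. Sum of all frame-10 rolls (4+1) = 5. Cumulative: 103

Answer: 103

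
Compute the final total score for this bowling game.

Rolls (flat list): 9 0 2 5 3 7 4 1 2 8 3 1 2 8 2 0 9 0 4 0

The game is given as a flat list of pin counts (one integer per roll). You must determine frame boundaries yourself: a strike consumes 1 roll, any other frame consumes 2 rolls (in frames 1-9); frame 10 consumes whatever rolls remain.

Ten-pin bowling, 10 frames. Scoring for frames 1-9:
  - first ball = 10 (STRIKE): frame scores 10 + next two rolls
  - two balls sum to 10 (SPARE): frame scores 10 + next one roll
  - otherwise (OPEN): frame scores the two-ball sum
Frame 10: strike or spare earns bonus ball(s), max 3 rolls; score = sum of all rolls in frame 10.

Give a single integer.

Frame 1: OPEN (9+0=9). Cumulative: 9
Frame 2: OPEN (2+5=7). Cumulative: 16
Frame 3: SPARE (3+7=10). 10 + next roll (4) = 14. Cumulative: 30
Frame 4: OPEN (4+1=5). Cumulative: 35
Frame 5: SPARE (2+8=10). 10 + next roll (3) = 13. Cumulative: 48
Frame 6: OPEN (3+1=4). Cumulative: 52
Frame 7: SPARE (2+8=10). 10 + next roll (2) = 12. Cumulative: 64
Frame 8: OPEN (2+0=2). Cumulative: 66
Frame 9: OPEN (9+0=9). Cumulative: 75
Frame 10: OPEN. Sum of all frame-10 rolls (4+0) = 4. Cumulative: 79

Answer: 79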